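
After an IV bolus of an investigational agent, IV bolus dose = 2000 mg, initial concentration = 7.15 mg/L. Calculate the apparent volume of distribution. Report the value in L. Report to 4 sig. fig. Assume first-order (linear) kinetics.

279.7 L

Vd = Dose / C₀ = 2000 / 7.15 = 279.7 L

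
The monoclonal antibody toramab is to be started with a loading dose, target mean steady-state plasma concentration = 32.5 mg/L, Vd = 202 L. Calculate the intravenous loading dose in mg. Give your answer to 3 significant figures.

6570 mg

LD = Css × Vd = 32.5 × 202 = 6565 mg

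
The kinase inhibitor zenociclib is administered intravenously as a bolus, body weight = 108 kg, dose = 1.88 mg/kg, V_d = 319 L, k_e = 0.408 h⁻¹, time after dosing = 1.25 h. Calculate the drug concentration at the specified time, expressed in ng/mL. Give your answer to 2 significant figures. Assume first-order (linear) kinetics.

380 ng/mL

Total dose = 1.88 × 108 = 203.0 mg
C₀ = Dose / Vd = 203.0 / 319 = 0.6364 mg/L
C = C₀ · e^(−k·t) = 0.6364 × e^(−0.4080 × 1.25)
  = 0.6364 × 0.6005 = 0.3822 mg/L
Convert: 0.3822 mg/L × 1000 = 382.2 ng/mL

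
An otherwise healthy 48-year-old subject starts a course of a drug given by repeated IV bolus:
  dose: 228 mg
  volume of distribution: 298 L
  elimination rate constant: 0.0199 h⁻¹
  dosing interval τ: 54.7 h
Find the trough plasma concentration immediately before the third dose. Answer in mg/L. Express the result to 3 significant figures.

0.344 mg/L

C₀ per dose = Dose / Vd = 228 / 298 = 0.7651 mg/L
Fraction remaining after one interval: r = e^(−kτ) = e^(−0.01990 × 54.7) = 0.3367
Before dose 3, 2 doses have been given (aged 1τ, 2τ).
C_trough = C₀ × (r + r²) = 0.7651 × (0.3367 + 0.1134) = 0.3444 mg/L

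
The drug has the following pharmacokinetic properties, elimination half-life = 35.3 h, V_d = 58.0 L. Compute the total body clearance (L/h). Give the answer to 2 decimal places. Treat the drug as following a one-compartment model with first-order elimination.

k = ln2 / t½ = 0.693147 / 35.3 = 0.01964 h⁻¹
CL = k × Vd = 0.01964 × 58.0 = 1.139 L/h

1.14 L/h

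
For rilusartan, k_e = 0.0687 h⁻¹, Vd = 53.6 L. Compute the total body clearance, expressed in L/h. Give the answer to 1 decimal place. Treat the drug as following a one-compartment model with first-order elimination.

CL = k × Vd = 0.0687 × 53.6 = 3.682 L/h

3.7 L/h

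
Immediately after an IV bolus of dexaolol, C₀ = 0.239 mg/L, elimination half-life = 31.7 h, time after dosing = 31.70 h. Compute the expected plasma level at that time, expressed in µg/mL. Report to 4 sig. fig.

0.1195 µg/mL

k = ln2 / t½ = 0.693147 / 31.7 = 0.02187 h⁻¹
t / t½ = 31.70 / 31.7 = 1 half-lives
C = C₀ × (1/2)^1 = 0.2390 × 0.5000 = 0.1195 mg/L
(0.1195 mg/L = 0.1195 µg/mL)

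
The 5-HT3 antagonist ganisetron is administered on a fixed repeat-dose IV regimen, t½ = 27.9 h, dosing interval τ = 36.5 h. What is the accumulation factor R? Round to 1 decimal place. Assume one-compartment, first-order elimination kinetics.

k = ln2 / t½ = 0.693147 / 27.9 = 0.02484 h⁻¹
e^(−kτ) = e^(−0.02484 × 36.5) = 0.4039
Accumulation ratio R = 1 / (1 − e^(−kτ)) = 1 / (1 − 0.4039) = 1.678

1.7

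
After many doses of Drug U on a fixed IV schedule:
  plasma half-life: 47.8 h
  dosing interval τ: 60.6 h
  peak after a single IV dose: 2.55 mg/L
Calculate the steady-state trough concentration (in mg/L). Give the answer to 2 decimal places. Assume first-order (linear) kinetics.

k = ln2 / t½ = 0.693147 / 47.8 = 0.01450 h⁻¹
e^(−kτ) = e^(−0.01450 × 60.6) = 0.4153
Accumulation ratio R = 1 / (1 − e^(−kτ)) = 1 / (1 − 0.4153) = 1.710
Steady-state trough = C₀ × R × e^(−kτ) = 2.55 × 1.710 × 0.4153 = 1.811 mg/L

1.81 mg/L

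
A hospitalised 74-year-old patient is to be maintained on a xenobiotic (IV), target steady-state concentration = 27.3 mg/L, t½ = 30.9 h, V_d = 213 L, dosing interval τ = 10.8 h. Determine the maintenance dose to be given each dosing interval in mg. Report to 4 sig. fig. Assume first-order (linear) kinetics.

1409 mg

k = ln2 / t½ = 0.693147 / 30.9 = 0.02243 h⁻¹
CL = k × Vd = 0.02243 × 213 = 4.778 L/h
At steady state, Dose/τ = Css × CL.
Dose = Css × CL × τ = 27.3 × 4.778 × 10.8 = 1409 mg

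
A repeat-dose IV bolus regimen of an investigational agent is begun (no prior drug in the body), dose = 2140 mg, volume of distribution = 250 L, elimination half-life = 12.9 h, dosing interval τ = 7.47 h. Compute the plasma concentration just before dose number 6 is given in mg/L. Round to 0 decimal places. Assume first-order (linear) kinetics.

15 mg/L

C₀ per dose = Dose / Vd = 2140 / 250 = 8.560 mg/L
k = ln2 / t½ = 0.693147 / 12.9 = 0.05373 h⁻¹
Fraction remaining after one interval: r = e^(−kτ) = e^(−0.05373 × 7.47) = 0.6694
Before dose 6, 5 doses have been given (aged 1τ, 2τ, 3τ, 4τ, 5τ).
C_trough = C₀ × (r + r² + … + r^5) = C₀ × r(1−r^5)/(1−r)
        = 8.560 × 0.6694 × (1 − 0.1344) / (1 − 0.6694) = 15.00 mg/L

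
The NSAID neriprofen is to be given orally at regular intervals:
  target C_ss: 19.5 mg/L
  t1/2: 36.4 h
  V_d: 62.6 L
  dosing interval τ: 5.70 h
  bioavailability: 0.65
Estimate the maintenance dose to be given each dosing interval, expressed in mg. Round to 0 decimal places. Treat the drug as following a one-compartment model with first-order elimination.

k = ln2 / t½ = 0.693147 / 36.4 = 0.01904 h⁻¹
CL = k × Vd = 0.01904 × 62.6 = 1.192 L/h
At steady state, F × (Dose/τ) = Css × CL.
Dose = Css × CL × τ / F = 19.5 × 1.192 × 5.70 / 0.65 = 203.8 mg

204 mg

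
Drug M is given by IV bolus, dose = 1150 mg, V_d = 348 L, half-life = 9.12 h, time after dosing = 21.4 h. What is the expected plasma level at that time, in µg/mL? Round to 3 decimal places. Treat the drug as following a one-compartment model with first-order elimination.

0.650 µg/mL

C₀ = Dose / Vd = 1150 / 348 = 3.305 mg/L
k = ln2 / t½ = 0.693147 / 9.12 = 0.07600 h⁻¹
C = C₀ · e^(−k·t) = 3.305 × e^(−0.07600 × 21.4)
  = 3.305 × 0.1966 = 0.6498 mg/L
(0.6498 mg/L = 0.6498 µg/mL)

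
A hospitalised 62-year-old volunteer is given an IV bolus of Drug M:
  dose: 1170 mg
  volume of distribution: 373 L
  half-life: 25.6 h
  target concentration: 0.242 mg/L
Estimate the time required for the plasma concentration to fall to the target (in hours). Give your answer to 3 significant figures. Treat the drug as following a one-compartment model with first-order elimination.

94.6 h

C₀ = Dose / Vd = 1170 / 373 = 3.137 mg/L
k = ln2 / t½ = 0.693147 / 25.6 = 0.02708 h⁻¹
t = ln(C₀ / C) / k = ln(3.137 / 0.242) / 0.02708
  = ln(12.96) / 0.02708 = 2.562 / 0.02708 = 94.61 h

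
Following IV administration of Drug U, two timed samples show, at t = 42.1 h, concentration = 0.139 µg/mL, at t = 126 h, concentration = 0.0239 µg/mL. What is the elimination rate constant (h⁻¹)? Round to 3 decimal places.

0.021 h⁻¹

k = ln(C₁/C₂) / (t₂ − t₁) = ln(0.139/0.0239) / (126 − 42.1)
  = 1.761 / 83.90 = 0.02099 h⁻¹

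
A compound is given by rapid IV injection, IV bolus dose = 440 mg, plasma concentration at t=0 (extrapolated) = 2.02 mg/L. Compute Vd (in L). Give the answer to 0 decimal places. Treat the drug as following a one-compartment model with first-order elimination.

Vd = Dose / C₀ = 440.0 / 2.02 = 217.8 L

218 L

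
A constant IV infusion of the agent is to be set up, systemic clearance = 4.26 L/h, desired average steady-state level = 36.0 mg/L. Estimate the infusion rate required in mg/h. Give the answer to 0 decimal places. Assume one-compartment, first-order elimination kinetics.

153 mg/h

At steady state, infusion rate R₀ = Css × CL = 36.0 × 4.260 = 153.4 mg/h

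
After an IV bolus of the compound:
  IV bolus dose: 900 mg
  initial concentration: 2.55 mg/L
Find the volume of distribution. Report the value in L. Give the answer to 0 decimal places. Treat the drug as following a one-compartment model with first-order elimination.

Vd = Dose / C₀ = 900.0 / 2.55 = 352.9 L

353 L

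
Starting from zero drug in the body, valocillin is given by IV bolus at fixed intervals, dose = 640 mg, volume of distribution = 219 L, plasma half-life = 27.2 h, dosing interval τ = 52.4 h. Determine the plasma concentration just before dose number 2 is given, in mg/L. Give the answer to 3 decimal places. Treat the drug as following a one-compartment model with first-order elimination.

C₀ per dose = Dose / Vd = 640 / 219 = 2.922 mg/L
k = ln2 / t½ = 0.693147 / 27.2 = 0.02548 h⁻¹
Fraction remaining after one interval: r = e^(−kτ) = e^(−0.02548 × 52.4) = 0.2631
Before dose 2, 1 dose has been given (aged 1τ).
C_trough = C₀ × r = 2.922 × 0.2631 = 0.7688 mg/L

0.769 mg/L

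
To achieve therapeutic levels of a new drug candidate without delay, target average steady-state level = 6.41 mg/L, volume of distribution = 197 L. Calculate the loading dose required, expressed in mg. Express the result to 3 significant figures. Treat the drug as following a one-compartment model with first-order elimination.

1260 mg

LD = Css × Vd = 6.41 × 197 = 1263 mg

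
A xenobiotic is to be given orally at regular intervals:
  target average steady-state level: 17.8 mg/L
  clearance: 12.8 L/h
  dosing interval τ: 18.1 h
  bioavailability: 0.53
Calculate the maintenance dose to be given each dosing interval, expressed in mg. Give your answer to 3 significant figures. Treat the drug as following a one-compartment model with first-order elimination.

7780 mg

At steady state, F × (Dose/τ) = Css × CL.
Dose = Css × CL × τ / F = 17.8 × 12.80 × 18.1 / 0.53 = 7781 mg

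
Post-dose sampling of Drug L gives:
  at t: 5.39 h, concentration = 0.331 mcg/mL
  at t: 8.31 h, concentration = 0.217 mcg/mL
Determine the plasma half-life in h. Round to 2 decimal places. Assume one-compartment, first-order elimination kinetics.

4.79 h

k = ln(C₁/C₂) / (t₂ − t₁) = ln(0.331/0.217) / (8.31 − 5.39)
  = 0.4222 / 2.920 = 0.1446 h⁻¹
t½ = ln2 / k = 0.693147 / 0.1446 = 4.794 h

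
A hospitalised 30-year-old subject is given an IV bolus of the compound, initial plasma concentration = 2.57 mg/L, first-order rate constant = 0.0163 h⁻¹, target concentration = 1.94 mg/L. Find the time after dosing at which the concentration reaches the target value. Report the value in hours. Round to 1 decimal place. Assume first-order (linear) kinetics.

t = ln(C₀ / C) / k = ln(2.570 / 1.94) / 0.01630
  = ln(1.325) / 0.01630 = 0.2814 / 0.01630 = 17.26 h

17.3 h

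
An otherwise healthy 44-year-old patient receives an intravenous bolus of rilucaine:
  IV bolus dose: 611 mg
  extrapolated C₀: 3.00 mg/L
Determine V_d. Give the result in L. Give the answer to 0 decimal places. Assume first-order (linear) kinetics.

204 L

Vd = Dose / C₀ = 611.0 / 3.00 = 203.7 L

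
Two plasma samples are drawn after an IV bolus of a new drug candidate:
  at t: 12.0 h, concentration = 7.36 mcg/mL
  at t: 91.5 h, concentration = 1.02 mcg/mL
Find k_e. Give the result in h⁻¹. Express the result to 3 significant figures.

0.0249 h⁻¹

k = ln(C₁/C₂) / (t₂ − t₁) = ln(7.36/1.02) / (91.5 − 12.0)
  = 1.976 / 79.50 = 0.02486 h⁻¹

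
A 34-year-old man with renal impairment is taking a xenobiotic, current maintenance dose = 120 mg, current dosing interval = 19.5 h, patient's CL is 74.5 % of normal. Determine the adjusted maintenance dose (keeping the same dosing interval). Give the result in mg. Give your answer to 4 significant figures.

89.40 mg

To keep the same average steady-state level, dosing rate must scale with clearance.
CL ratio = 74.5 / 100 = 0.7450
New dose (same interval) = 120 × 0.7450 = 89.40 mg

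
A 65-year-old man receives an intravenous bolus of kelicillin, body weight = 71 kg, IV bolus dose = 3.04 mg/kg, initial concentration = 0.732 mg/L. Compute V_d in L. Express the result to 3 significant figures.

Dose = 3.04 × 71 = 215.8 mg
Vd = Dose / C₀ = 215.8 / 0.732 = 294.8 L

295 L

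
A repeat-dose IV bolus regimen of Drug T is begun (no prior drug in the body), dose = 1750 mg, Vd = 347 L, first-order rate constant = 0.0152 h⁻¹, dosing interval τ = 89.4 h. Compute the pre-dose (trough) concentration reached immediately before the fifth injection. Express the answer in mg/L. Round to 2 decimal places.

C₀ per dose = Dose / Vd = 1750 / 347 = 5.043 mg/L
Fraction remaining after one interval: r = e^(−kτ) = e^(−0.01520 × 89.4) = 0.2569
Before dose 5, 4 doses have been given (aged 1τ, 2τ, 3τ, 4τ).
C_trough = C₀ × (r + r² + … + r^4) = C₀ × r(1−r^4)/(1−r)
        = 5.043 × 0.2569 × (1 − 0.004356) / (1 − 0.2569) = 1.736 mg/L

1.74 mg/L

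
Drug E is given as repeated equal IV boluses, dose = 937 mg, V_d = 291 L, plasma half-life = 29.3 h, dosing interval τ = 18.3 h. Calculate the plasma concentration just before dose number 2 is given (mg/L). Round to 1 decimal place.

C₀ per dose = Dose / Vd = 937 / 291 = 3.220 mg/L
k = ln2 / t½ = 0.693147 / 29.3 = 0.02366 h⁻¹
Fraction remaining after one interval: r = e^(−kτ) = e^(−0.02366 × 18.3) = 0.6486
Before dose 2, 1 dose has been given (aged 1τ).
C_trough = C₀ × r = 3.220 × 0.6486 = 2.088 mg/L

2.1 mg/L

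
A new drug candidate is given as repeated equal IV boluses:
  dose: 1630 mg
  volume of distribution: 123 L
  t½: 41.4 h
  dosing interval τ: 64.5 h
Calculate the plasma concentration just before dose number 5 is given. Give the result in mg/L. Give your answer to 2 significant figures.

C₀ per dose = Dose / Vd = 1630 / 123 = 13.25 mg/L
k = ln2 / t½ = 0.693147 / 41.4 = 0.01674 h⁻¹
Fraction remaining after one interval: r = e^(−kτ) = e^(−0.01674 × 64.5) = 0.3397
Before dose 5, 4 doses have been given (aged 1τ, 2τ, 3τ, 4τ).
C_trough = C₀ × (r + r² + … + r^4) = C₀ × r(1−r^4)/(1−r)
        = 13.25 × 0.3397 × (1 − 0.01332) / (1 − 0.3397) = 6.726 mg/L

6.7 mg/L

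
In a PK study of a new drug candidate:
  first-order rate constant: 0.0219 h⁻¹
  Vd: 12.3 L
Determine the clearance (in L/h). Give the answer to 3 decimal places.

CL = k × Vd = 0.0219 × 12.3 = 0.2694 L/h

0.269 L/h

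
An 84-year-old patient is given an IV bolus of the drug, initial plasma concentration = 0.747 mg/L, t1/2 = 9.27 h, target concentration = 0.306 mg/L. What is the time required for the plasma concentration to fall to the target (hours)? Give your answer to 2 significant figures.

12 h

k = ln2 / t½ = 0.693147 / 9.27 = 0.07477 h⁻¹
t = ln(C₀ / C) / k = ln(0.7470 / 0.306) / 0.07477
  = ln(2.441) / 0.07477 = 0.8924 / 0.07477 = 11.94 h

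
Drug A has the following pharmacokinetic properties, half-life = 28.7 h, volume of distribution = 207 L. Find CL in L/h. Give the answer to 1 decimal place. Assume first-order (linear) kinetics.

k = ln2 / t½ = 0.693147 / 28.7 = 0.02415 h⁻¹
CL = k × Vd = 0.02415 × 207 = 4.999 L/h

5.0 L/h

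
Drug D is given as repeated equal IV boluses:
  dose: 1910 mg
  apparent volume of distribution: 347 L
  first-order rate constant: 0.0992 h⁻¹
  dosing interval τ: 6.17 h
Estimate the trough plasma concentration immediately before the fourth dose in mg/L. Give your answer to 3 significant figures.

5.48 mg/L

C₀ per dose = Dose / Vd = 1910 / 347 = 5.504 mg/L
Fraction remaining after one interval: r = e^(−kτ) = e^(−0.09920 × 6.17) = 0.5422
Before dose 4, 3 doses have been given (aged 1τ, 2τ, 3τ).
C_trough = C₀ × (r + r² + … + r^3) = C₀ × r(1−r^3)/(1−r)
        = 5.504 × 0.5422 × (1 − 0.1594) / (1 − 0.5422) = 5.480 mg/L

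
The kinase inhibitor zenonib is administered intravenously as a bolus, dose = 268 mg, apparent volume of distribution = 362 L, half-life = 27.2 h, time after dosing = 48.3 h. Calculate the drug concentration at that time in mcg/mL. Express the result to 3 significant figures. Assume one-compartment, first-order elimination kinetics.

C₀ = Dose / Vd = 268.0 / 362 = 0.7403 mg/L
k = ln2 / t½ = 0.693147 / 27.2 = 0.02548 h⁻¹
C = C₀ · e^(−k·t) = 0.7403 × e^(−0.02548 × 48.3)
  = 0.7403 × 0.2921 = 0.2162 mg/L
(0.2162 mg/L = 0.2162 mcg/mL)

0.216 mcg/mL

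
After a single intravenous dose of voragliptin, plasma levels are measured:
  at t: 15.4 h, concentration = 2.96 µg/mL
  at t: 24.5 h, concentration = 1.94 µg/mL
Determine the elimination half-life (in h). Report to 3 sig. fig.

14.9 h

k = ln(C₁/C₂) / (t₂ − t₁) = ln(2.96/1.94) / (24.5 − 15.4)
  = 0.4225 / 9.100 = 0.04643 h⁻¹
t½ = ln2 / k = 0.693147 / 0.04643 = 14.93 h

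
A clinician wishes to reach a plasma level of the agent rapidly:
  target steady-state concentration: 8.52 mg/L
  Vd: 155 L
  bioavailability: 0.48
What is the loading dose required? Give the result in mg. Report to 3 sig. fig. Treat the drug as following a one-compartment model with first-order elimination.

2750 mg

LD = Css × Vd / F = 8.52 × 155 / 0.48 = 2751 mg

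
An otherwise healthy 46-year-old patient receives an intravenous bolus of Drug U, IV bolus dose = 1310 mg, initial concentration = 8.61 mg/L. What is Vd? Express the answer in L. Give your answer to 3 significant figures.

Vd = Dose / C₀ = 1310 / 8.61 = 152.1 L

152 L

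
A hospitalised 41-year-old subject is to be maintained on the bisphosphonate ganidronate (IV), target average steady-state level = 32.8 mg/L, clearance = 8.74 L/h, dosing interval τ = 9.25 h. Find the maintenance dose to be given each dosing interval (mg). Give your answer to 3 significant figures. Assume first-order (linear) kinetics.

At steady state, Dose/τ = Css × CL.
Dose = Css × CL × τ = 32.8 × 8.740 × 9.25 = 2652 mg

2650 mg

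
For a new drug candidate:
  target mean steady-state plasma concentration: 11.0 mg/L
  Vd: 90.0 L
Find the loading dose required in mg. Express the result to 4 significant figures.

990.0 mg

LD = Css × Vd = 11.0 × 90.0 = 990.0 mg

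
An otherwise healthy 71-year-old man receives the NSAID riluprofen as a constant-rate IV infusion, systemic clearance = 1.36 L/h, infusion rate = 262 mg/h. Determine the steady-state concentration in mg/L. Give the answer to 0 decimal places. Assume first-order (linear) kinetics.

At steady state Css = R₀ / CL = 262 / 1.360 = 192.6 mg/L

193 mg/L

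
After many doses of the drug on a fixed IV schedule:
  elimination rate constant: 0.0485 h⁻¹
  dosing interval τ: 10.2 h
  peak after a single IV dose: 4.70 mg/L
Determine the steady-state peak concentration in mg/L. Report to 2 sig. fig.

e^(−kτ) = e^(−0.04850 × 10.2) = 0.6098
Accumulation ratio R = 1 / (1 − e^(−kτ)) = 1 / (1 − 0.6098) = 2.563
Steady-state peak = C₀ × R = 4.70 × 2.563 = 12.05 mg/L

12 mg/L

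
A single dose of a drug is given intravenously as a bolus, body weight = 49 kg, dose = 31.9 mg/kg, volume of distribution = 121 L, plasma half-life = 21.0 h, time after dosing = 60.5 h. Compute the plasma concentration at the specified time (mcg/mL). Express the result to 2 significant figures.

1.8 mcg/mL

Total dose = 31.9 × 49 = 1563 mg
C₀ = Dose / Vd = 1563 / 121 = 12.92 mg/L
k = ln2 / t½ = 0.693147 / 21.0 = 0.03301 h⁻¹
C = C₀ · e^(−k·t) = 12.92 × e^(−0.03301 × 60.5)
  = 12.92 × 0.1357 = 1.753 mg/L
(1.753 mg/L = 1.753 mcg/mL)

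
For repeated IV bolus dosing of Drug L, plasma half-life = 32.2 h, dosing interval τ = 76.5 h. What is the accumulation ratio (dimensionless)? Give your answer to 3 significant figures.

1.24

k = ln2 / t½ = 0.693147 / 32.2 = 0.02153 h⁻¹
e^(−kτ) = e^(−0.02153 × 76.5) = 0.1926
Accumulation ratio R = 1 / (1 − e^(−kτ)) = 1 / (1 − 0.1926) = 1.239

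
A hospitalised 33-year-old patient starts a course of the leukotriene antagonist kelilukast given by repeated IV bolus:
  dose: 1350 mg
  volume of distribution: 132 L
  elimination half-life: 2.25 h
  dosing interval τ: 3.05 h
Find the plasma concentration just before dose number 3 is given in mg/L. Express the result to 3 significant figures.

5.56 mg/L

C₀ per dose = Dose / Vd = 1350 / 132 = 10.23 mg/L
k = ln2 / t½ = 0.693147 / 2.25 = 0.3081 h⁻¹
Fraction remaining after one interval: r = e^(−kτ) = e^(−0.3081 × 3.05) = 0.3907
Before dose 3, 2 doses have been given (aged 1τ, 2τ).
C_trough = C₀ × (r + r²) = 10.23 × (0.3907 + 0.1526) = 5.558 mg/L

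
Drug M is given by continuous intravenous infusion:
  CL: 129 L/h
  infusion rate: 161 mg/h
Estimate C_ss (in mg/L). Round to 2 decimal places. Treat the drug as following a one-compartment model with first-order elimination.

At steady state Css = R₀ / CL = 161 / 129.0 = 1.248 mg/L

1.25 mg/L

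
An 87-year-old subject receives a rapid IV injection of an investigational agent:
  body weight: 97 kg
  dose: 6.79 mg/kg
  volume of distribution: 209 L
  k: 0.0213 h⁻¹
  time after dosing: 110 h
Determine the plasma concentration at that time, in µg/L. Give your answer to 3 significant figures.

Total dose = 6.79 × 97 = 658.6 mg
C₀ = Dose / Vd = 658.6 / 209 = 3.151 mg/L
C = C₀ · e^(−k·t) = 3.151 × e^(−0.02130 × 110)
  = 3.151 × 0.09604 = 0.3026 mg/L
Convert: 0.3026 mg/L × 1000 = 302.6 µg/L

303 µg/L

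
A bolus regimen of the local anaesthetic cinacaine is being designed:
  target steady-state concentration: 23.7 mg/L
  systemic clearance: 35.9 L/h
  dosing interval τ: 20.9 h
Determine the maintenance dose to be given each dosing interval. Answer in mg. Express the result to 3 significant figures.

At steady state, Dose/τ = Css × CL.
Dose = Css × CL × τ = 23.7 × 35.90 × 20.9 = 17780 mg

17800 mg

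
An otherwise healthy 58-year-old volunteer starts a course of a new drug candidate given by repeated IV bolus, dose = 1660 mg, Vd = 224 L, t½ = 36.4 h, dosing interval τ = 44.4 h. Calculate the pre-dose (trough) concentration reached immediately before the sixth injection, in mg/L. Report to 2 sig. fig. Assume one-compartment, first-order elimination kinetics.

5.5 mg/L

C₀ per dose = Dose / Vd = 1660 / 224 = 7.411 mg/L
k = ln2 / t½ = 0.693147 / 36.4 = 0.01904 h⁻¹
Fraction remaining after one interval: r = e^(−kτ) = e^(−0.01904 × 44.4) = 0.4294
Before dose 6, 5 doses have been given (aged 1τ, 2τ, 3τ, 4τ, 5τ).
C_trough = C₀ × (r + r² + … + r^5) = C₀ × r(1−r^5)/(1−r)
        = 7.411 × 0.4294 × (1 − 0.01460) / (1 − 0.4294) = 5.496 mg/L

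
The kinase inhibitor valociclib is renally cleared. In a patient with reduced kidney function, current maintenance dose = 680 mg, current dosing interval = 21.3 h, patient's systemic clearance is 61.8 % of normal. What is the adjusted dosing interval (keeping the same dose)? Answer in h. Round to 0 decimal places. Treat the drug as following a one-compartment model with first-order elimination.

To keep the same average steady-state level, dosing rate must scale with clearance.
CL ratio = 61.8 / 100 = 0.6180
New interval (same dose) = 21.3 / 0.6180 = 34.47 h

34 h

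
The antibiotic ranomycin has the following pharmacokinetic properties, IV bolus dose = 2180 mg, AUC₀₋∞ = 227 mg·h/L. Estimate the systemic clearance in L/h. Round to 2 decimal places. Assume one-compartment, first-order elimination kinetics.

9.60 L/h

CL = Dose / AUC = 2180 / 227 = 9.604 L/h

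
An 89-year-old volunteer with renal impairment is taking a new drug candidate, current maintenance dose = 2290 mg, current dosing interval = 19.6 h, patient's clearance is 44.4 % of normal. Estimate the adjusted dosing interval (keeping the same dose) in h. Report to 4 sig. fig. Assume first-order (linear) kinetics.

To keep the same average steady-state level, dosing rate must scale with clearance.
CL ratio = 44.4 / 100 = 0.4440
New interval (same dose) = 19.6 / 0.4440 = 44.14 h

44.14 h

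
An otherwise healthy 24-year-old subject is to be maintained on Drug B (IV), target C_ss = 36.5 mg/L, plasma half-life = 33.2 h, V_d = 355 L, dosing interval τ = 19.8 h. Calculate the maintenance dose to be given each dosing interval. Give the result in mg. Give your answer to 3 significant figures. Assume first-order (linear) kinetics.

5360 mg

k = ln2 / t½ = 0.693147 / 33.2 = 0.02088 h⁻¹
CL = k × Vd = 0.02088 × 355 = 7.412 L/h
At steady state, Dose/τ = Css × CL.
Dose = Css × CL × τ = 36.5 × 7.412 × 19.8 = 5357 mg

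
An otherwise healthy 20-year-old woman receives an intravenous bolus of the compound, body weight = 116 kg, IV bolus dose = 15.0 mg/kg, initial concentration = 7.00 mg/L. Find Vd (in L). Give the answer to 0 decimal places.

249 L

Dose = 15.0 × 116 = 1740 mg
Vd = Dose / C₀ = 1740 / 7.00 = 248.6 L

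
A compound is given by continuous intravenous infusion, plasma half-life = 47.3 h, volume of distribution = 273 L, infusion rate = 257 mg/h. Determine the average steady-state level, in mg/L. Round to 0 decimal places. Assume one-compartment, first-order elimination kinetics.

k = ln2 / t½ = 0.693147 / 47.3 = 0.01465 h⁻¹
CL = k × Vd = 0.01465 × 273 = 3.999 L/h
At steady state Css = R₀ / CL = 257 / 3.999 = 64.27 mg/L

64 mg/L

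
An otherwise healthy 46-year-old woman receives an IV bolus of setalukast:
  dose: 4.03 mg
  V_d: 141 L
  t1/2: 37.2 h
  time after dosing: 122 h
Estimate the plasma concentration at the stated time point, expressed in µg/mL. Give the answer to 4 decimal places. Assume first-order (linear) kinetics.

C₀ = Dose / Vd = 4.030 / 141 = 0.02858 mg/L
k = ln2 / t½ = 0.693147 / 37.2 = 0.01863 h⁻¹
C = C₀ · e^(−k·t) = 0.02858 × e^(−0.01863 × 122)
  = 0.02858 × 0.1030 = 0.002944 mg/L
(0.002944 mg/L = 0.002944 µg/mL)

0.0029 µg/mL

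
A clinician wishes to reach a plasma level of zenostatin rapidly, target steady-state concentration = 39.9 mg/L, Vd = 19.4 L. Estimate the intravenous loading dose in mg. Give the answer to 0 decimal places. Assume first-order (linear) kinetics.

LD = Css × Vd = 39.9 × 19.4 = 774.1 mg

774 mg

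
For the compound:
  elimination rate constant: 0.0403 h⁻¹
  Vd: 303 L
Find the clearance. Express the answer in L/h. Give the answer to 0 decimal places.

CL = k × Vd = 0.0403 × 303 = 12.21 L/h

12 L/h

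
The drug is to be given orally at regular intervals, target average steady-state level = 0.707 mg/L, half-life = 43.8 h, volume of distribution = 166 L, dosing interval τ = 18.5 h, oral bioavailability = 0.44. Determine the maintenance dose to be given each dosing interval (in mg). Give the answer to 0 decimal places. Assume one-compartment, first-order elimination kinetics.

78 mg

k = ln2 / t½ = 0.693147 / 43.8 = 0.01583 h⁻¹
CL = k × Vd = 0.01583 × 166 = 2.628 L/h
At steady state, F × (Dose/τ) = Css × CL.
Dose = Css × CL × τ / F = 0.707 × 2.628 × 18.5 / 0.44 = 78.12 mg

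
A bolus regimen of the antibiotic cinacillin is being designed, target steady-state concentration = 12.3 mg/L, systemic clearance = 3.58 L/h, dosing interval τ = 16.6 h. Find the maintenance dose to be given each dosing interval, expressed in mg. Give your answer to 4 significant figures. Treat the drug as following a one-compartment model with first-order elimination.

At steady state, Dose/τ = Css × CL.
Dose = Css × CL × τ = 12.3 × 3.580 × 16.6 = 731.0 mg

731.0 mg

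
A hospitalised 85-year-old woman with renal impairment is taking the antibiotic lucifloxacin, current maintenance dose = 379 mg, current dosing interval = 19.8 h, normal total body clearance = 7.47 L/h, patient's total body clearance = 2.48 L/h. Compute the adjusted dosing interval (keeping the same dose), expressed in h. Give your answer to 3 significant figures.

59.6 h

To keep the same average steady-state level, dosing rate must scale with clearance.
CL ratio = 2.48 / 7.47 = 0.3320
New interval (same dose) = 19.8 / 0.3320 = 59.64 h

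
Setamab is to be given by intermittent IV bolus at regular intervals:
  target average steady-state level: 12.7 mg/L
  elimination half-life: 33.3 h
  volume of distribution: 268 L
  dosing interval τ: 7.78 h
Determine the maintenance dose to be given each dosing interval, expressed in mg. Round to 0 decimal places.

k = ln2 / t½ = 0.693147 / 33.3 = 0.02082 h⁻¹
CL = k × Vd = 0.02082 × 268 = 5.580 L/h
At steady state, Dose/τ = Css × CL.
Dose = Css × CL × τ = 12.7 × 5.580 × 7.78 = 551.3 mg

551 mg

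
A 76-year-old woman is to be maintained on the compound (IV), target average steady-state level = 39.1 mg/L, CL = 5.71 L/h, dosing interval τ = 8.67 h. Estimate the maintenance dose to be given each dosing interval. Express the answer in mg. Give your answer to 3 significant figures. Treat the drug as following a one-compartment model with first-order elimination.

At steady state, Dose/τ = Css × CL.
Dose = Css × CL × τ = 39.1 × 5.710 × 8.67 = 1936 mg

1940 mg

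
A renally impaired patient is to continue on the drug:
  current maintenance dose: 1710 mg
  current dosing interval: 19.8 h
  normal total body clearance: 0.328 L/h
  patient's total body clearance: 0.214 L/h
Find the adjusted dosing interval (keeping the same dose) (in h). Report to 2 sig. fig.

To keep the same average steady-state level, dosing rate must scale with clearance.
CL ratio = 0.214 / 0.328 = 0.6524
New interval (same dose) = 19.8 / 0.6524 = 30.35 h

30 h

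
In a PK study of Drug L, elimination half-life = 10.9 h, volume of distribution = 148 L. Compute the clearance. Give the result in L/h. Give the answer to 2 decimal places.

9.41 L/h

k = ln2 / t½ = 0.693147 / 10.9 = 0.06359 h⁻¹
CL = k × Vd = 0.06359 × 148 = 9.411 L/h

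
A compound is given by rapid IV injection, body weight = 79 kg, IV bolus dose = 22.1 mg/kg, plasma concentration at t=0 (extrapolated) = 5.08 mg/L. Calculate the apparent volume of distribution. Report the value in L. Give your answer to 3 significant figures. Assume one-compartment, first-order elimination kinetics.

344 L

Dose = 22.1 × 79 = 1746 mg
Vd = Dose / C₀ = 1746 / 5.08 = 343.7 L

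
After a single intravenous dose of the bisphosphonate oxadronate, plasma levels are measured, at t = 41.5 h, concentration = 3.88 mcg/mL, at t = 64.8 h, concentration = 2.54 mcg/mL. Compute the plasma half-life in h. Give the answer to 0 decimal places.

38 h

k = ln(C₁/C₂) / (t₂ − t₁) = ln(3.88/2.54) / (64.8 − 41.5)
  = 0.4237 / 23.30 = 0.01818 h⁻¹
t½ = ln2 / k = 0.693147 / 0.01818 = 38.13 h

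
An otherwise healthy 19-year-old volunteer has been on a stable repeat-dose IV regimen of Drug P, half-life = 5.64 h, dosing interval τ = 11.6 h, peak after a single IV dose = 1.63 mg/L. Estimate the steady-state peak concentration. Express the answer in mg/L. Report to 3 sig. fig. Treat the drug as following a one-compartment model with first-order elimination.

2.15 mg/L

k = ln2 / t½ = 0.693147 / 5.64 = 0.1229 h⁻¹
e^(−kτ) = e^(−0.1229 × 11.6) = 0.2404
Accumulation ratio R = 1 / (1 − e^(−kτ)) = 1 / (1 − 0.2404) = 1.316
Steady-state peak = C₀ × R = 1.63 × 1.316 = 2.145 mg/L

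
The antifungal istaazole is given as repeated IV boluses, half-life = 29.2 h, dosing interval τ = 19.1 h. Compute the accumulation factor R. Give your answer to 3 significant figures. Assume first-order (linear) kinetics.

2.74

k = ln2 / t½ = 0.693147 / 29.2 = 0.02374 h⁻¹
e^(−kτ) = e^(−0.02374 × 19.1) = 0.6354
Accumulation ratio R = 1 / (1 − e^(−kτ)) = 1 / (1 − 0.6354) = 2.743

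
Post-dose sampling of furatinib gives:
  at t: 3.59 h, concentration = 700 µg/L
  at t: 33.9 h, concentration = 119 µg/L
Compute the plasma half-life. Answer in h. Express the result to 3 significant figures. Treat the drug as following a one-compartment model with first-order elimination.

11.9 h

k = ln(C₁/C₂) / (t₂ − t₁) = ln(700/119) / (33.9 − 3.59)
  = 1.772 / 30.31 = 0.05846 h⁻¹
t½ = ln2 / k = 0.693147 / 0.05846 = 11.86 h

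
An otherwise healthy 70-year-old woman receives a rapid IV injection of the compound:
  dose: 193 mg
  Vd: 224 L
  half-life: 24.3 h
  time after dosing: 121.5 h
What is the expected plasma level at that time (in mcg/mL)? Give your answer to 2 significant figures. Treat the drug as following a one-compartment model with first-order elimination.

0.027 mcg/mL

C₀ = Dose / Vd = 193.0 / 224 = 0.8616 mg/L
k = ln2 / t½ = 0.693147 / 24.3 = 0.02852 h⁻¹
t / t½ = 121.5 / 24.3 = 5 half-lives
C = C₀ × (1/2)^5 = 0.8616 × 0.03125 = 0.02693 mg/L
(0.02693 mg/L = 0.02693 mcg/mL)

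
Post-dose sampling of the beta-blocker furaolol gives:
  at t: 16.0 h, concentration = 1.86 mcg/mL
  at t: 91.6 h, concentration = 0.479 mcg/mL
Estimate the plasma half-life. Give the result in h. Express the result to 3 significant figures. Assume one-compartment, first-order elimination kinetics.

k = ln(C₁/C₂) / (t₂ − t₁) = ln(1.86/0.479) / (91.6 − 16.0)
  = 1.357 / 75.60 = 0.01795 h⁻¹
t½ = ln2 / k = 0.693147 / 0.01795 = 38.62 h

38.6 h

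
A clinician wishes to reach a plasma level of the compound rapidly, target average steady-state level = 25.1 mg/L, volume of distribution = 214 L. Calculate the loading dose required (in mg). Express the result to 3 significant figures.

LD = Css × Vd = 25.1 × 214 = 5371 mg

5370 mg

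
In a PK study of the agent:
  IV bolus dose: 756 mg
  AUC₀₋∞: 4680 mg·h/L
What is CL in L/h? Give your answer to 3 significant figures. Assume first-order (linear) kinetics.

0.162 L/h

CL = Dose / AUC = 756 / 4680 = 0.1615 L/h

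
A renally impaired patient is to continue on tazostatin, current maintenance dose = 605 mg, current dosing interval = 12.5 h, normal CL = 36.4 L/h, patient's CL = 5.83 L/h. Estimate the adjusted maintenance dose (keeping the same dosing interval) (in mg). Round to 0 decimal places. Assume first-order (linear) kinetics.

97 mg

To keep the same average steady-state level, dosing rate must scale with clearance.
CL ratio = 5.83 / 36.4 = 0.1602
New dose (same interval) = 605 × 0.1602 = 96.92 mg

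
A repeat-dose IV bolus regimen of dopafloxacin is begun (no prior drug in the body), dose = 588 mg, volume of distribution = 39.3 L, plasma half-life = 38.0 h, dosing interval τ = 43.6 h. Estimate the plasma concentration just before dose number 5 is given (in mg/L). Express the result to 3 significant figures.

11.8 mg/L

C₀ per dose = Dose / Vd = 588 / 39.3 = 14.96 mg/L
k = ln2 / t½ = 0.693147 / 38.0 = 0.01824 h⁻¹
Fraction remaining after one interval: r = e^(−kτ) = e^(−0.01824 × 43.6) = 0.4515
Before dose 5, 4 doses have been given (aged 1τ, 2τ, 3τ, 4τ).
C_trough = C₀ × (r + r² + … + r^4) = C₀ × r(1−r^4)/(1−r)
        = 14.96 × 0.4515 × (1 − 0.04156) / (1 − 0.4515) = 11.80 mg/L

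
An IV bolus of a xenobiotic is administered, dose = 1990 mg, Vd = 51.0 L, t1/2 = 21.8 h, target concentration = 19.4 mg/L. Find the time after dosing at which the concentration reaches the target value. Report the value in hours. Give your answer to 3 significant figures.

22.0 h

C₀ = Dose / Vd = 1990 / 51.0 = 39.02 mg/L
k = ln2 / t½ = 0.693147 / 21.8 = 0.03180 h⁻¹
t = ln(C₀ / C) / k = ln(39.02 / 19.4) / 0.03180
  = ln(2.011) / 0.03180 = 0.6986 / 0.03180 = 21.97 h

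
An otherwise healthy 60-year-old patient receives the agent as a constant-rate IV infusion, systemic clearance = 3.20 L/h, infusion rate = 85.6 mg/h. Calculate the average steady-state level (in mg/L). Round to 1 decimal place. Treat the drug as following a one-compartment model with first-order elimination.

At steady state Css = R₀ / CL = 85.6 / 3.200 = 26.75 mg/L

26.8 mg/L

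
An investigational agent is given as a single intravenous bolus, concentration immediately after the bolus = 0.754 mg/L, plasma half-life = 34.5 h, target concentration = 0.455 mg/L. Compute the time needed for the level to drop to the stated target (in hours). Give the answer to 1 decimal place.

25.1 h

k = ln2 / t½ = 0.693147 / 34.5 = 0.02009 h⁻¹
t = ln(C₀ / C) / k = ln(0.7540 / 0.455) / 0.02009
  = ln(1.657) / 0.02009 = 0.5050 / 0.02009 = 25.14 h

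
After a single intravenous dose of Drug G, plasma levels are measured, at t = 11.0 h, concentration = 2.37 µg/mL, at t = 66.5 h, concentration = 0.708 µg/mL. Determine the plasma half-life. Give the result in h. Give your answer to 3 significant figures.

k = ln(C₁/C₂) / (t₂ − t₁) = ln(2.37/0.708) / (66.5 − 11.0)
  = 1.208 / 55.50 = 0.02177 h⁻¹
t½ = ln2 / k = 0.693147 / 0.02177 = 31.84 h

31.8 h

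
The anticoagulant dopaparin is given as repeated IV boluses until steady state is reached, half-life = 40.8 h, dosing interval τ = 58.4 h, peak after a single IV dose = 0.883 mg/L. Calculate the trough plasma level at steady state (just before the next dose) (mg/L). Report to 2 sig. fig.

k = ln2 / t½ = 0.693147 / 40.8 = 0.01699 h⁻¹
e^(−kτ) = e^(−0.01699 × 58.4) = 0.3708
Accumulation ratio R = 1 / (1 − e^(−kτ)) = 1 / (1 − 0.3708) = 1.589
Steady-state trough = C₀ × R × e^(−kτ) = 0.883 × 1.589 × 0.3708 = 0.5203 mg/L

0.52 mg/L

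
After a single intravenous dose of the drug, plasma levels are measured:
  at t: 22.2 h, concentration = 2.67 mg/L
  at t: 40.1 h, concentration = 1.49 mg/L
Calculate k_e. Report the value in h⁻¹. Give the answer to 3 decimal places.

k = ln(C₁/C₂) / (t₂ − t₁) = ln(2.67/1.49) / (40.1 − 22.2)
  = 0.5833 / 17.90 = 0.03259 h⁻¹

0.033 h⁻¹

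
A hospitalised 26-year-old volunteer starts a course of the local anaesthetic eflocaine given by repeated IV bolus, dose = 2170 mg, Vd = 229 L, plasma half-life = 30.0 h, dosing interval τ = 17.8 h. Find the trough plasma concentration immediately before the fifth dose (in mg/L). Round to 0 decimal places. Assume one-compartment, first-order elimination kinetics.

C₀ per dose = Dose / Vd = 2170 / 229 = 9.476 mg/L
k = ln2 / t½ = 0.693147 / 30.0 = 0.02310 h⁻¹
Fraction remaining after one interval: r = e^(−kτ) = e^(−0.02310 × 17.8) = 0.6629
Before dose 5, 4 doses have been given (aged 1τ, 2τ, 3τ, 4τ).
C_trough = C₀ × (r + r² + … + r^4) = C₀ × r(1−r^4)/(1−r)
        = 9.476 × 0.6629 × (1 − 0.1931) / (1 − 0.6629) = 15.04 mg/L

15 mg/L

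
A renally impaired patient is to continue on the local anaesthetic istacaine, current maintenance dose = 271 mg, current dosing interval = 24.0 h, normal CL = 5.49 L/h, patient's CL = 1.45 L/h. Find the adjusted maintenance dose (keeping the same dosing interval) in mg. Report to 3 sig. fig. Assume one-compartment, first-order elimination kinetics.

71.6 mg

To keep the same average steady-state level, dosing rate must scale with clearance.
CL ratio = 1.45 / 5.49 = 0.2641
New dose (same interval) = 271 × 0.2641 = 71.57 mg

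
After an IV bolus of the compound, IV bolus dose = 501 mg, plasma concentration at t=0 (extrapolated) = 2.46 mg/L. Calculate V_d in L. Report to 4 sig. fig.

203.7 L

Vd = Dose / C₀ = 501.0 / 2.46 = 203.7 L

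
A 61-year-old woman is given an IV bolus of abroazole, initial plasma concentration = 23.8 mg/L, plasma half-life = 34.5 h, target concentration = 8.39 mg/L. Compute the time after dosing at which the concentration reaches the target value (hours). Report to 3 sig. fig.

51.9 h

k = ln2 / t½ = 0.693147 / 34.5 = 0.02009 h⁻¹
t = ln(C₀ / C) / k = ln(23.80 / 8.39) / 0.02009
  = ln(2.837) / 0.02009 = 1.043 / 0.02009 = 51.92 h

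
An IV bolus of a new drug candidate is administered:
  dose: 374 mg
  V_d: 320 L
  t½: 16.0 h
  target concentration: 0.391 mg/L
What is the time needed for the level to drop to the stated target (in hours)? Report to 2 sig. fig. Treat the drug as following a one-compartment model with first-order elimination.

25 h

C₀ = Dose / Vd = 374.0 / 320 = 1.169 mg/L
k = ln2 / t½ = 0.693147 / 16.0 = 0.04332 h⁻¹
t = ln(C₀ / C) / k = ln(1.169 / 0.391) / 0.04332
  = ln(2.990) / 0.04332 = 1.095 / 0.04332 = 25.28 h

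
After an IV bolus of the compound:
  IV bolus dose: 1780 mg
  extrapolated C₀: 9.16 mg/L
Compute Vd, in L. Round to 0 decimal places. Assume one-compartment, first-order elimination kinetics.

194 L

Vd = Dose / C₀ = 1780 / 9.16 = 194.3 L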